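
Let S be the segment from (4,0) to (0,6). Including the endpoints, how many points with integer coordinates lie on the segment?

3

The number of lattice points on a segment between lattice points is gcd(|Δx|,|Δy|) + 1 = gcd(4,6) + 1 = 2 + 1 = 3.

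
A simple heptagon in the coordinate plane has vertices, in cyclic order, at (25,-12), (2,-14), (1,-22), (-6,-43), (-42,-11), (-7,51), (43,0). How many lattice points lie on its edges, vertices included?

21

Summing gcd(|Δx|,|Δy|) over the edges gives the boundary count: gcd(23,2) + gcd(1,8) + gcd(7,21) + gcd(36,32) + gcd(35,62) + gcd(50,51) + gcd(18,12) = 1+1+7+4+1+1+6 = 21.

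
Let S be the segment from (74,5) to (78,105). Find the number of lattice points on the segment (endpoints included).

The number of lattice points on a segment between lattice points is gcd(|Δx|,|Δy|) + 1 = gcd(4,100) + 1 = 4 + 1 = 5.

5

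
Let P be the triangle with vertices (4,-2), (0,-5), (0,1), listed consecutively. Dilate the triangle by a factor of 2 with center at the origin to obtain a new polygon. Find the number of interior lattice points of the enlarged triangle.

The shoelace formula gives twice the area as |(4·(-5) − 0·(-2)) + (0·1 − 0·(-5)) + (0·(-2) − 4·1)| = 24, so the area is 12.
Summing gcd(|Δx|,|Δy|) over the edges gives the boundary count: gcd(4,3) + gcd(0,6) + gcd(4,3) = 1+6+1 = 8.
Scaling by 2 multiplies the area by 2² = 4 (so the new area is 48) and multiplies the boundary lattice-point count by 2, giving 16.
By Pick's theorem, the interior count of the dilated polygon is 48 − 16/2 + 1 = 41.

41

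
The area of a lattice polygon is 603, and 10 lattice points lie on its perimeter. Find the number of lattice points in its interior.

599

From Pick's theorem, I = A − B/2 + 1 = 603 − 10/2 + 1 = 599.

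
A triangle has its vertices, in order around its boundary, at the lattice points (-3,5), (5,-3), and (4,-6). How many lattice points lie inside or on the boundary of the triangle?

22

By the shoelace formula, twice the signed area is |[(-3)·(-3) − 5·5] + [5·(-6) − 4·(-3)] + [4·5 − (-3)·(-6)]| = 32, so the area is 16.
The number of boundary lattice points is Σ gcd(|Δx|,|Δy|) = gcd(8,8) + gcd(1,3) + gcd(7,11) = 8+1+1 = 10.
Pick's theorem gives I = A − B/2 + 1 = 16 − 10/2 + 1 = 12, so the closed region contains I + B = 12 + 10 = 22 lattice points.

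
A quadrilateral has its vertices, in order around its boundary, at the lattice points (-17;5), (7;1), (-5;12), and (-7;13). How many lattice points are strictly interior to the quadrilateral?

The shoelace formula gives twice the area as |((-17)·1 − 7·5) + (7·12 − (-5)·1) + ((-5)·13 − (-7)·12) + ((-7)·5 − (-17)·13)| = 242, so the area is 121.
Along each edge there are gcd(|Δx|,|Δy|)+1 lattice points, so counting each shared vertex once the boundary has gcd(24,4) + gcd(12,11) + gcd(2,1) + gcd(10,8) = 4+1+1+2 = 8.
Pick's theorem gives I = A − B/2 + 1 = 121 − 8/2 + 1 = 118.

118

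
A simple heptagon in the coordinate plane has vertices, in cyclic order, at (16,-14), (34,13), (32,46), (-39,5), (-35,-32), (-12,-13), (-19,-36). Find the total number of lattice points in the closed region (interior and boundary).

3162

The shoelace formula gives twice the area as |(16·13 − 34·(-14)) + (34·46 − 32·13) + (32·5 − (-39)·46) + ((-39)·(-32) − (-35)·5) + ((-35)·(-13) − (-12)·(-32)) + ((-12)·(-36) − (-19)·(-13)) + ((-19)·(-14) − 16·(-36))| = 6307, so the area is 3153.5.
Along each edge there are gcd(|Δx|,|Δy|)+1 lattice points, so counting each shared vertex once the boundary has gcd(18,27) + gcd(2,33) + gcd(71,41) + gcd(4,37) + gcd(23,19) + gcd(7,23) + gcd(35,22) = 9+1+1+1+1+1+1 = 15.
Pick's theorem gives I = A − B/2 + 1 = 3153.5 − 15/2 + 1 = 3147, so the closed region contains I + B = 3147 + 15 = 3162 lattice points.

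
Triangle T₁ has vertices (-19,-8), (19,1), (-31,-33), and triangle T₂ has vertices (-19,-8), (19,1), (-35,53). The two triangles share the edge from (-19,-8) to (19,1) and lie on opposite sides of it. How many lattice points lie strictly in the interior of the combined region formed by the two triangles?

The union is the simple quadrilateral with vertices (-19,-8), (-31,-33), (19,1), (-35,53) in order.
By the shoelace formula, twice the signed area is |((-19)·(-33) − (-31)·(-8)) + ((-31)·1 − 19·(-33)) + (19·53 − (-35)·1) + ((-35)·(-8) − (-19)·53)| = 3304, so the area is 1652.
The number of boundary lattice points is Σ gcd(|Δx|,|Δy|) = gcd(12,25) + gcd(50,34) + gcd(54,52) + gcd(16,61) = 1+2+2+1 = 6.
By Pick's theorem I = A − B/2 + 1 = 1652 − 6/2 + 1 = 1650.

1650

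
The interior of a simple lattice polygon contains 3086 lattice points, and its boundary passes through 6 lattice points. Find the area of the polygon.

3088

Pick's theorem states A = I + B/2 − 1, so A = 3086 + 6/2 − 1 = 3088.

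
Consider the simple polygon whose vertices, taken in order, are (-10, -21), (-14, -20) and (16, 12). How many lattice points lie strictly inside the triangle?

By the shoelace formula, twice the signed area is |[(-10)·(-20) − (-14)·(-21)] + [(-14)·12 − 16·(-20)] + [16·(-21) − (-10)·12]| = 158, so the area is 79.
The number of boundary lattice points is Σ gcd(|Δx|,|Δy|) = gcd(4,1) + gcd(30,32) + gcd(26,33) = 1+2+1 = 4.
By Pick's theorem A = I + B/2 − 1, so I = 79 − 4/2 + 1 = 78.

78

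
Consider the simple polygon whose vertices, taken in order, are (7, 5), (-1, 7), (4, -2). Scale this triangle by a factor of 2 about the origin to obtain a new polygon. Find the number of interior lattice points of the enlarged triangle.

121

By the shoelace formula, twice the signed area is |(7·7 − (-1)·5) + ((-1)·(-2) − 4·7) + (4·5 − 7·(-2))| = 62, so the area is 31.
Summing gcd(|Δx|,|Δy|) over the edges gives the boundary count: gcd(8,2) + gcd(5,9) + gcd(3,7) = 2+1+1 = 4.
Scaling by 2 multiplies the area by 2² = 4 (so the new area is 124) and multiplies the boundary lattice-point count by 2, giving 8.
By Pick's theorem, the interior count of the dilated polygon is 124 − 8/2 + 1 = 121.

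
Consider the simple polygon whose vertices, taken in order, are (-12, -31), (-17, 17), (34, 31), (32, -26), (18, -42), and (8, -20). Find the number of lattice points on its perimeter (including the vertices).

8

Summing gcd(|Δx|,|Δy|) over the edges gives the boundary count: gcd(5,48) + gcd(51,14) + gcd(2,57) + gcd(14,16) + gcd(10,22) + gcd(20,11) = 1+1+1+2+2+1 = 8.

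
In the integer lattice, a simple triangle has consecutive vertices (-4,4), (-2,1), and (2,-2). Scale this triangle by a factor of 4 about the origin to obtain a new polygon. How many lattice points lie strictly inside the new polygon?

Using the shoelace formula, 2A = |((-4)·1 − (-2)·4) + ((-2)·(-2) − 2·1) + (2·4 − (-4)·(-2))| = 6, so the area is 3.
Summing gcd(|Δx|,|Δy|) over the edges gives the boundary count: gcd(2,3) + gcd(4,3) + gcd(6,6) = 1+1+6 = 8.
Scaling by 4 multiplies the area by 4² = 16 (so the new area is 48) and multiplies the boundary lattice-point count by 4, giving 32.
By Pick's theorem, the interior count of the dilated polygon is 48 − 32/2 + 1 = 33.

33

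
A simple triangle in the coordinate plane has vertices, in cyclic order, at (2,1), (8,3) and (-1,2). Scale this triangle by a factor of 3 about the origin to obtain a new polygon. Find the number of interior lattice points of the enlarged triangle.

The shoelace formula gives twice the area as |(2·3 − 8·1) + (8·2 − (-1)·3) + ((-1)·1 − 2·2)| = 12, so the area is 6.
The number of boundary lattice points is Σ gcd(|Δx|,|Δy|) = gcd(6,2) + gcd(9,1) + gcd(3,1) = 2+1+1 = 4.
Scaling by 3 multiplies the area by 3² = 9 (so the new area is 54) and multiplies the boundary lattice-point count by 3, giving 12.
By Pick's theorem, the interior count of the dilated polygon is 54 − 12/2 + 1 = 49.

49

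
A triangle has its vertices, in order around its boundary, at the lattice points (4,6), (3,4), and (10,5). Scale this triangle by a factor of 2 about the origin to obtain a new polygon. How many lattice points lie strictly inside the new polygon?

Using the shoelace formula, 2A = |[4·4 − 3·6] + [3·5 − 10·4] + [10·6 − 4·5]| = 13, so the area is 13/2.
Summing gcd(|Δx|,|Δy|) over the edges gives the boundary count: gcd(1,2) + gcd(7,1) + gcd(6,1) = 1+1+1 = 3.
Scaling by 2 multiplies the area by 2² = 4 (so the new area is 26) and multiplies the boundary lattice-point count by 2, giving 6.
By Pick's theorem, the interior count of the dilated polygon is 26 − 6/2 + 1 = 24.

24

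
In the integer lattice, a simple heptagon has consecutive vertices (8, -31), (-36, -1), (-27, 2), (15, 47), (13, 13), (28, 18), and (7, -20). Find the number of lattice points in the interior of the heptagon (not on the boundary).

1898

By the shoelace formula, twice the signed area is |(8·(-1) − (-36)·(-31)) + ((-36)·2 − (-27)·(-1)) + ((-27)·47 − 15·2) + (15·13 − 13·47) + (13·18 − 28·13) + (28·(-20) − 7·18) + (7·(-31) − 8·(-20))| = 3811, so the area is 3811/2.
The number of boundary lattice points is Σ gcd(|Δx|,|Δy|) = gcd(44,30) + gcd(9,3) + gcd(42,45) + gcd(2,34) + gcd(15,5) + gcd(21,38) + gcd(1,11) = 2+3+3+2+5+1+1 = 17.
Pick's theorem gives I = A − B/2 + 1 = 3811/2 − 17/2 + 1 = 1898.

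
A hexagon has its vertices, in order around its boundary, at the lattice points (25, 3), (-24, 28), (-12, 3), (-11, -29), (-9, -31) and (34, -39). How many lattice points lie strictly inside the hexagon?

1986

By the shoelace formula, twice the signed area is |[25·28 − (-24)·3] + [(-24)·3 − (-12)·28] + [(-12)·(-29) − (-11)·3] + [(-11)·(-31) − (-9)·(-29)] + [(-9)·(-39) − 34·(-31)] + [34·3 − 25·(-39)]| = 3979, so the area is 3979/2.
Summing gcd(|Δx|,|Δy|) over the edges gives the boundary count: gcd(49,25) + gcd(12,25) + gcd(1,32) + gcd(2,2) + gcd(43,8) + gcd(9,42) = 1+1+1+2+1+3 = 9.
Pick's theorem gives I = A − B/2 + 1 = 3979/2 − 9/2 + 1 = 1986.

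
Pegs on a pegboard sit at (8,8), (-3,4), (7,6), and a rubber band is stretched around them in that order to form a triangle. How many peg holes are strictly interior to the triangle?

By the shoelace formula, twice the signed area is |[8·4 − (-3)·8] + [(-3)·6 − 7·4] + [7·8 − 8·6]| = 18, so the area is 9.
The number of boundary lattice points is Σ gcd(|Δx|,|Δy|) = gcd(11,4) + gcd(10,2) + gcd(1,2) = 1+2+1 = 4.
By Pick's theorem A = I + B/2 − 1, so I = 9 − 4/2 + 1 = 8.

8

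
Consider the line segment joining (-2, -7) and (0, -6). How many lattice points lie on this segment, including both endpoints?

The number of lattice points on a segment between lattice points is gcd(|Δx|,|Δy|) + 1 = gcd(2,1) + 1 = 1 + 1 = 2.

2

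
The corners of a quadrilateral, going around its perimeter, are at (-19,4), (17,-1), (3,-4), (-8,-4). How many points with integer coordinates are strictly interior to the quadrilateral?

Using the shoelace formula, 2A = |((-19)·(-1) − 17·4) + (17·(-4) − 3·(-1)) + (3·(-4) − (-8)·(-4)) + ((-8)·4 − (-19)·(-4))| = 266, so the area is 133.
Summing gcd(|Δx|,|Δy|) over the edges gives the boundary count: gcd(36,5) + gcd(14,3) + gcd(11,0) + gcd(11,8) = 1+1+11+1 = 14.
Pick's theorem gives I = A − B/2 + 1 = 133 − 14/2 + 1 = 127.

127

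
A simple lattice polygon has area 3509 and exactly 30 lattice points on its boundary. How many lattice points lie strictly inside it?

3495

From Pick's theorem, I = A − B/2 + 1 = 3509 − 30/2 + 1 = 3495.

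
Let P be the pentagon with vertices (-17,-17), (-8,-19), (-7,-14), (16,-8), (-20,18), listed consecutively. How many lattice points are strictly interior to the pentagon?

The shoelace formula gives twice the area as |((-17)·(-19) − (-8)·(-17)) + ((-8)·(-14) − (-7)·(-19)) + ((-7)·(-8) − 16·(-14)) + (16·18 − (-20)·(-8)) + ((-20)·(-17) − (-17)·18)| = 1220, so the area is 610.
Along each edge there are gcd(|Δx|,|Δy|)+1 lattice points, so counting each shared vertex once the boundary has gcd(9,2) + gcd(1,5) + gcd(23,6) + gcd(36,26) + gcd(3,35) = 1+1+1+2+1 = 6.
By Pick's theorem A = I + B/2 − 1, so I = 610 − 6/2 + 1 = 608.

608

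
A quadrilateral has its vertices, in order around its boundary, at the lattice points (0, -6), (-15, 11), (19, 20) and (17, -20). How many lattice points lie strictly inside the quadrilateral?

Using the shoelace formula, 2A = |(0·11 − (-15)·(-6)) + ((-15)·20 − 19·11) + (19·(-20) − 17·20) + (17·(-6) − 0·(-20))| = 1421, so the area is 710.5.
Summing gcd(|Δx|,|Δy|) over the edges gives the boundary count: gcd(15,17) + gcd(34,9) + gcd(2,40) + gcd(17,14) = 1+1+2+1 = 5.
By Pick's theorem A = I + B/2 − 1, so I = 710.5 − 5/2 + 1 = 709.

709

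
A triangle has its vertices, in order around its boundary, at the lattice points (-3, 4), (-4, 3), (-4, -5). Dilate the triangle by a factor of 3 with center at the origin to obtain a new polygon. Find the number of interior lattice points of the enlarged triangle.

The shoelace formula gives twice the area as |[(-3)·3 − (-4)·4] + [(-4)·(-5) − (-4)·3] + [(-4)·4 − (-3)·(-5)]| = 8, so the area is 4.
The number of boundary lattice points is Σ gcd(|Δx|,|Δy|) = gcd(1,1) + gcd(0,8) + gcd(1,9) = 1+8+1 = 10.
Scaling by 3 multiplies the area by 3² = 9 (so the new area is 36) and multiplies the boundary lattice-point count by 3, giving 30.
By Pick's theorem, the interior count of the dilated polygon is 36 − 30/2 + 1 = 22.

22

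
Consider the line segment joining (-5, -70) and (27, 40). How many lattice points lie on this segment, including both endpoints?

3

The number of lattice points on a segment between lattice points is gcd(|Δx|,|Δy|) + 1 = gcd(32,110) + 1 = 2 + 1 = 3.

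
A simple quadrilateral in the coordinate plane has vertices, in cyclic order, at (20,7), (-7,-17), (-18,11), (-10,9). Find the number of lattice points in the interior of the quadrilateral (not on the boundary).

485

Using the shoelace formula, 2A = |(20·(-17) − (-7)·7) + ((-7)·11 − (-18)·(-17)) + ((-18)·9 − (-10)·11) + ((-10)·7 − 20·9)| = 976, so the area is 488.
Summing gcd(|Δx|,|Δy|) over the edges gives the boundary count: gcd(27,24) + gcd(11,28) + gcd(8,2) + gcd(30,2) = 3+1+2+2 = 8.
Pick's theorem gives I = A − B/2 + 1 = 488 − 8/2 + 1 = 485.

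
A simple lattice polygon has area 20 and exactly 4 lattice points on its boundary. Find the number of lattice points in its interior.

19

From Pick's theorem, I = A − B/2 + 1 = 20 − 4/2 + 1 = 19.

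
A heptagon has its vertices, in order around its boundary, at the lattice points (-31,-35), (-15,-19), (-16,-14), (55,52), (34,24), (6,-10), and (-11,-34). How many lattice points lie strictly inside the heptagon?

990

The shoelace formula gives twice the area as |[(-31)·(-19) − (-15)·(-35)] + [(-15)·(-14) − (-16)·(-19)] + [(-16)·52 − 55·(-14)] + [55·24 − 34·52] + [34·(-10) − 6·24] + [6·(-34) − (-11)·(-10)] + [(-11)·(-35) − (-31)·(-34)]| = 2007, so the area is 2007/2.
Along each edge there are gcd(|Δx|,|Δy|)+1 lattice points, so counting each shared vertex once the boundary has gcd(16,16) + gcd(1,5) + gcd(71,66) + gcd(21,28) + gcd(28,34) + gcd(17,24) + gcd(20,1) = 16+1+1+7+2+1+1 = 29.
By Pick's theorem A = I + B/2 − 1, so I = 2007/2 − 29/2 + 1 = 990.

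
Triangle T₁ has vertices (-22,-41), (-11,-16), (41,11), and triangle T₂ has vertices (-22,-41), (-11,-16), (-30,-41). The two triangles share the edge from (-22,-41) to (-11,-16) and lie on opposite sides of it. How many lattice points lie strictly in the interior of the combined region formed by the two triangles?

The union is the simple quadrilateral with vertices (-22,-41), (41,11), (-11,-16), (-30,-41) in order.
Using the shoelace formula, 2A = |[(-22)·11 − 41·(-41)] + [41·(-16) − (-11)·11] + [(-11)·(-41) − (-30)·(-16)] + [(-30)·(-41) − (-22)·(-41)]| = 1203, so the area is 1203/2.
Along each edge there are gcd(|Δx|,|Δy|)+1 lattice points, so counting each shared vertex once the boundary has gcd(63,52) + gcd(52,27) + gcd(19,25) + gcd(8,0) = 1+1+1+8 = 11.
By Pick's theorem I = A − B/2 + 1 = 1203/2 − 11/2 + 1 = 597.

597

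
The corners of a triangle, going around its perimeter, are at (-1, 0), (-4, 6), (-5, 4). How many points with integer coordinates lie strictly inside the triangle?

By the shoelace formula, twice the signed area is |[(-1)·6 − (-4)·0] + [(-4)·4 − (-5)·6] + [(-5)·0 − (-1)·4]| = 12, so the area is 6.
Along each edge there are gcd(|Δx|,|Δy|)+1 lattice points, so counting each shared vertex once the boundary has gcd(3,6) + gcd(1,2) + gcd(4,4) = 3+1+4 = 8.
Pick's theorem gives I = A − B/2 + 1 = 6 − 8/2 + 1 = 3.

3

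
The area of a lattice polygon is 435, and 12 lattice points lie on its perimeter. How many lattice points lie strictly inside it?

From Pick's theorem, I = A − B/2 + 1 = 435 − 12/2 + 1 = 430.

430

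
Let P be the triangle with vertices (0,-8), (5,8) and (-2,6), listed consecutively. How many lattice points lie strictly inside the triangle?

Using the shoelace formula, 2A = |[0·8 − 5·(-8)] + [5·6 − (-2)·8] + [(-2)·(-8) − 0·6]| = 102, so the area is 51.
Summing gcd(|Δx|,|Δy|) over the edges gives the boundary count: gcd(5,16) + gcd(7,2) + gcd(2,14) = 1+1+2 = 4.
Pick's theorem gives I = A − B/2 + 1 = 51 − 4/2 + 1 = 50.

50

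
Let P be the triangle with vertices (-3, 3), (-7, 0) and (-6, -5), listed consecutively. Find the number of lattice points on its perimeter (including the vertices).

Along each edge there are gcd(|Δx|,|Δy|)+1 lattice points, so counting each shared vertex once the boundary has gcd(4,3) + gcd(1,5) + gcd(3,8) = 1+1+1 = 3.

3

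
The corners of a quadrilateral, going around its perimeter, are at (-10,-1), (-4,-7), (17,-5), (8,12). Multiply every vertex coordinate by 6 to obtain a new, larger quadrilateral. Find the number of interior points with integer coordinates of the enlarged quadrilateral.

Using the shoelace formula, 2A = |((-10)·(-7) − (-4)·(-1)) + ((-4)·(-5) − 17·(-7)) + (17·12 − 8·(-5)) + (8·(-1) − (-10)·12)| = 561, so the area is 280.5.
Summing gcd(|Δx|,|Δy|) over the edges gives the boundary count: gcd(6,6) + gcd(21,2) + gcd(9,17) + gcd(18,13) = 6+1+1+1 = 9.
Scaling by 6 multiplies the area by 6² = 36 (so the new area is 10098) and multiplies the boundary lattice-point count by 6, giving 54.
By Pick's theorem, the interior count of the dilated polygon is 10098 − 54/2 + 1 = 10072.

10072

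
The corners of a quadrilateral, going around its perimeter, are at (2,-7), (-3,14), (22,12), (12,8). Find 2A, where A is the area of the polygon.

Using the shoelace formula, 2A = |(2·14 − (-3)·(-7)) + ((-3)·12 − 22·14) + (22·8 − 12·12) + (12·(-7) − 2·8)| = 405, so the area is 202.5.

405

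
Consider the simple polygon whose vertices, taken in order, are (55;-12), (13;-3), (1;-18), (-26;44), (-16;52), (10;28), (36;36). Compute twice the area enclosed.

5340

The shoelace formula gives twice the area as |(55·(-3) − 13·(-12)) + (13·(-18) − 1·(-3)) + (1·44 − (-26)·(-18)) + ((-26)·52 − (-16)·44) + ((-16)·28 − 10·52) + (10·36 − 36·28) + (36·(-12) − 55·36)| = 5340, so the area is 2670.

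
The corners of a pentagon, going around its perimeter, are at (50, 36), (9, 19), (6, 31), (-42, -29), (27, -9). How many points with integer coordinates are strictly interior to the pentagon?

Using the shoelace formula, 2A = |(50·19 − 9·36) + (9·31 − 6·19) + (6·(-29) − (-42)·31) + ((-42)·(-9) − 27·(-29)) + (27·36 − 50·(-9))| = 4502, so the area is 2251.
Along each edge there are gcd(|Δx|,|Δy|)+1 lattice points, so counting each shared vertex once the boundary has gcd(41,17) + gcd(3,12) + gcd(48,60) + gcd(69,20) + gcd(23,45) = 1+3+12+1+1 = 18.
By Pick's theorem A = I + B/2 − 1, so I = 2251 − 18/2 + 1 = 2243.

2243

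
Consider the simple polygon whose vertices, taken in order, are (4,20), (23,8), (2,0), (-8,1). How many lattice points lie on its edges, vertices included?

Along each edge there are gcd(|Δx|,|Δy|)+1 lattice points, so counting each shared vertex once the boundary has gcd(19,12) + gcd(21,8) + gcd(10,1) + gcd(12,19) = 1+1+1+1 = 4.

4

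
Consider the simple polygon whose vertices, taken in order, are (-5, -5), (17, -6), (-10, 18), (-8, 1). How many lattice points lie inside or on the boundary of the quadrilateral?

The shoelace formula gives twice the area as |((-5)·(-6) − 17·(-5)) + (17·18 − (-10)·(-6)) + ((-10)·1 − (-8)·18) + ((-8)·(-5) − (-5)·1)| = 540, so the area is 270.
Along each edge there are gcd(|Δx|,|Δy|)+1 lattice points, so counting each shared vertex once the boundary has gcd(22,1) + gcd(27,24) + gcd(2,17) + gcd(3,6) = 1+3+1+3 = 8.
Pick's theorem gives I = A − B/2 + 1 = 270 − 8/2 + 1 = 267, so the closed region contains I + B = 267 + 8 = 275 lattice points.

275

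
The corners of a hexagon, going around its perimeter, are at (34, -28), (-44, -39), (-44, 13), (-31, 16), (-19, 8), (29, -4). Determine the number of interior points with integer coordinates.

2927

The shoelace formula gives twice the area as |[34·(-39) − (-44)·(-28)] + [(-44)·13 − (-44)·(-39)] + [(-44)·16 − (-31)·13] + [(-31)·8 − (-19)·16] + [(-19)·(-4) − 29·8] + [29·(-28) − 34·(-4)]| = 5923, so the area is 5923/2.
Summing gcd(|Δx|,|Δy|) over the edges gives the boundary count: gcd(78,11) + gcd(0,52) + gcd(13,3) + gcd(12,8) + gcd(48,12) + gcd(5,24) = 1+52+1+4+12+1 = 71.
By Pick's theorem A = I + B/2 − 1, so I = 5923/2 − 71/2 + 1 = 2927.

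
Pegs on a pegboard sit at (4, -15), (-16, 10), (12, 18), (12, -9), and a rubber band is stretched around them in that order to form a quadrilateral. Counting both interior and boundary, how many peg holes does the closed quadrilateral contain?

558

By the shoelace formula, twice the signed area is |[4·10 − (-16)·(-15)] + [(-16)·18 − 12·10] + [12·(-9) − 12·18] + [12·(-15) − 4·(-9)]| = 1076, so the area is 538.
The number of boundary lattice points is Σ gcd(|Δx|,|Δy|) = gcd(20,25) + gcd(28,8) + gcd(0,27) + gcd(8,6) = 5+4+27+2 = 38.
Pick's theorem gives I = A − B/2 + 1 = 538 − 38/2 + 1 = 520, so the closed region contains I + B = 520 + 38 = 558 lattice points.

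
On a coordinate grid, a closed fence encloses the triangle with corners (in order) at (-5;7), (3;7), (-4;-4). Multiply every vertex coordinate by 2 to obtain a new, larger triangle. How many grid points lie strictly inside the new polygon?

167

Using the shoelace formula, 2A = |[(-5)·7 − 3·7] + [3·(-4) − (-4)·7] + [(-4)·7 − (-5)·(-4)]| = 88, so the area is 44.
The number of boundary lattice points is Σ gcd(|Δx|,|Δy|) = gcd(8,0) + gcd(7,11) + gcd(1,11) = 8+1+1 = 10.
Scaling by 2 multiplies the area by 2² = 4 (so the new area is 176) and multiplies the boundary lattice-point count by 2, giving 20.
By Pick's theorem, the interior count of the dilated polygon is 176 − 20/2 + 1 = 167.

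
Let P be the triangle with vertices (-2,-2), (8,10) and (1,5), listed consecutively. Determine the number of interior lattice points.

Using the shoelace formula, 2A = |((-2)·10 − 8·(-2)) + (8·5 − 1·10) + (1·(-2) − (-2)·5)| = 34, so the area is 17.
The number of boundary lattice points is Σ gcd(|Δx|,|Δy|) = gcd(10,12) + gcd(7,5) + gcd(3,7) = 2+1+1 = 4.
By Pick's theorem A = I + B/2 − 1, so I = 17 − 4/2 + 1 = 16.

16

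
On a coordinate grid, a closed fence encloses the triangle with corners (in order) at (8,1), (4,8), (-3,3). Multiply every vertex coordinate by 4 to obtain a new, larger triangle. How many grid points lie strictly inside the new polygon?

547

Using the shoelace formula, 2A = |[8·8 − 4·1] + [4·3 − (-3)·8] + [(-3)·1 − 8·3]| = 69, so the area is 69/2.
Summing gcd(|Δx|,|Δy|) over the edges gives the boundary count: gcd(4,7) + gcd(7,5) + gcd(11,2) = 1+1+1 = 3.
Scaling by 4 multiplies the area by 4² = 16 (so the new area is 552) and multiplies the boundary lattice-point count by 4, giving 12.
By Pick's theorem, the interior count of the dilated polygon is 552 − 12/2 + 1 = 547.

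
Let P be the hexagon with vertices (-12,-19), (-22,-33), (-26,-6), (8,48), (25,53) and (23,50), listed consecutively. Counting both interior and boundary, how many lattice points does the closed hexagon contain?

Using the shoelace formula, 2A = |[(-12)·(-33) − (-22)·(-19)] + [(-22)·(-6) − (-26)·(-33)] + [(-26)·48 − 8·(-6)] + [8·53 − 25·48] + [25·50 − 23·53] + [23·(-19) − (-12)·50]| = 2530, so the area is 1265.
The number of boundary lattice points is Σ gcd(|Δx|,|Δy|) = gcd(10,14) + gcd(4,27) + gcd(34,54) + gcd(17,5) + gcd(2,3) + gcd(35,69) = 2+1+2+1+1+1 = 8.
Pick's theorem gives I = A − B/2 + 1 = 1265 − 8/2 + 1 = 1262, so the closed region contains I + B = 1262 + 8 = 1270 lattice points.

1270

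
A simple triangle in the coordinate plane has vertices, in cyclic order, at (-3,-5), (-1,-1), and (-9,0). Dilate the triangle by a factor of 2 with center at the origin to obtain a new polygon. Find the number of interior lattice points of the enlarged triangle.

Using the shoelace formula, 2A = |((-3)·(-1) − (-1)·(-5)) + ((-1)·0 − (-9)·(-1)) + ((-9)·(-5) − (-3)·0)| = 34, so the area is 17.
The number of boundary lattice points is Σ gcd(|Δx|,|Δy|) = gcd(2,4) + gcd(8,1) + gcd(6,5) = 2+1+1 = 4.
Scaling by 2 multiplies the area by 2² = 4 (so the new area is 68) and multiplies the boundary lattice-point count by 2, giving 8.
By Pick's theorem, the interior count of the dilated polygon is 68 − 8/2 + 1 = 65.

65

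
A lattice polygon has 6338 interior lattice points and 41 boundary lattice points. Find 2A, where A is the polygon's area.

By Pick's theorem, A = I + B/2 − 1 = 6338 + 41/2 − 1 = 12715/2.
Hence 2A = 12715.

12715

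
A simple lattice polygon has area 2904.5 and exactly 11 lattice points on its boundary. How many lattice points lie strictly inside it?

Pick's theorem A = I + B/2 − 1 rearranges to I = A − B/2 + 1 = 2904.5 − 11/2 + 1 = 2900.

2900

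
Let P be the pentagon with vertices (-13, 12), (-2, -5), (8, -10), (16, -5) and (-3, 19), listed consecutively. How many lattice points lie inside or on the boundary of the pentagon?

390

By the shoelace formula, twice the signed area is |[(-13)·(-5) − (-2)·12] + [(-2)·(-10) − 8·(-5)] + [8·(-5) − 16·(-10)] + [16·19 − (-3)·(-5)] + [(-3)·12 − (-13)·19]| = 769, so the area is 769/2.
Summing gcd(|Δx|,|Δy|) over the edges gives the boundary count: gcd(11,17) + gcd(10,5) + gcd(8,5) + gcd(19,24) + gcd(10,7) = 1+5+1+1+1 = 9.
Pick's theorem gives I = A − B/2 + 1 = 769/2 − 9/2 + 1 = 381, so the closed region contains I + B = 381 + 9 = 390 lattice points.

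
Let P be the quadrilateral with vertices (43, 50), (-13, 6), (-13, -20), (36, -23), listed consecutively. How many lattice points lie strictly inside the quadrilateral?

By the shoelace formula, twice the signed area is |[43·6 − (-13)·50] + [(-13)·(-20) − (-13)·6] + [(-13)·(-23) − 36·(-20)] + [36·50 − 43·(-23)]| = 5054, so the area is 2527.
The number of boundary lattice points is Σ gcd(|Δx|,|Δy|) = gcd(56,44) + gcd(0,26) + gcd(49,3) + gcd(7,73) = 4+26+1+1 = 32.
Pick's theorem gives I = A − B/2 + 1 = 2527 − 32/2 + 1 = 2512.

2512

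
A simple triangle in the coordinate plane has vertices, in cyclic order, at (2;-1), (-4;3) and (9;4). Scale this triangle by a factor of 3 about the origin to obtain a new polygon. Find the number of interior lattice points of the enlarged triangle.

256

By the shoelace formula, twice the signed area is |(2·3 − (-4)·(-1)) + ((-4)·4 − 9·3) + (9·(-1) − 2·4)| = 58, so the area is 29.
Along each edge there are gcd(|Δx|,|Δy|)+1 lattice points, so counting each shared vertex once the boundary has gcd(6,4) + gcd(13,1) + gcd(7,5) = 2+1+1 = 4.
Scaling by 3 multiplies the area by 3² = 9 (so the new area is 261) and multiplies the boundary lattice-point count by 3, giving 12.
By Pick's theorem, the interior count of the dilated polygon is 261 − 12/2 + 1 = 256.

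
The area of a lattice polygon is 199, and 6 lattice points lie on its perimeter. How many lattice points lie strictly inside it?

197

From Pick's theorem, I = A − B/2 + 1 = 199 − 6/2 + 1 = 197.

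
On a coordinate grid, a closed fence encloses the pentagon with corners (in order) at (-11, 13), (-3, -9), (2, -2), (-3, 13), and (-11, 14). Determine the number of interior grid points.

143

Using the shoelace formula, 2A = |((-11)·(-9) − (-3)·13) + ((-3)·(-2) − 2·(-9)) + (2·13 − (-3)·(-2)) + ((-3)·14 − (-11)·13) + ((-11)·13 − (-11)·14)| = 294, so the area is 147.
The number of boundary lattice points is Σ gcd(|Δx|,|Δy|) = gcd(8,22) + gcd(5,7) + gcd(5,15) + gcd(8,1) + gcd(0,1) = 2+1+5+1+1 = 10.
Pick's theorem gives I = A − B/2 + 1 = 147 − 10/2 + 1 = 143.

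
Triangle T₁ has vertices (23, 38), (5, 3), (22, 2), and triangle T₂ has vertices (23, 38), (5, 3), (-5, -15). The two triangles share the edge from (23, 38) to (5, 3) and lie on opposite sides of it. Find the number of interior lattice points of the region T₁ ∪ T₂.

318

The union is the simple quadrilateral with vertices (23, 38), (22, 2), (5, 3), (-5, -15) in order.
Using the shoelace formula, 2A = |(23·2 − 22·38) + (22·3 − 5·2) + (5·(-15) − (-5)·3) + ((-5)·38 − 23·(-15))| = 639, so the area is 639/2.
Summing gcd(|Δx|,|Δy|) over the edges gives the boundary count: gcd(1,36) + gcd(17,1) + gcd(10,18) + gcd(28,53) = 1+1+2+1 = 5.
By Pick's theorem I = A − B/2 + 1 = 639/2 − 5/2 + 1 = 318.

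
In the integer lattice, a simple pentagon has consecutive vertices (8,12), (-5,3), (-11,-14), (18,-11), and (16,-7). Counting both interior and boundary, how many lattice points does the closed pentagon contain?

The shoelace formula gives twice the area as |(8·3 − (-5)·12) + ((-5)·(-14) − (-11)·3) + ((-11)·(-11) − 18·(-14)) + (18·(-7) − 16·(-11)) + (16·12 − 8·(-7))| = 858, so the area is 429.
The number of boundary lattice points is Σ gcd(|Δx|,|Δy|) = gcd(13,9) + gcd(6,17) + gcd(29,3) + gcd(2,4) + gcd(8,19) = 1+1+1+2+1 = 6.
Pick's theorem gives I = A − B/2 + 1 = 429 − 6/2 + 1 = 427, so the closed region contains I + B = 427 + 6 = 433 lattice points.

433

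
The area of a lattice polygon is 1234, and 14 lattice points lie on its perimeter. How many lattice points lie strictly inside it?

From Pick's theorem, I = A − B/2 + 1 = 1234 − 14/2 + 1 = 1228.

1228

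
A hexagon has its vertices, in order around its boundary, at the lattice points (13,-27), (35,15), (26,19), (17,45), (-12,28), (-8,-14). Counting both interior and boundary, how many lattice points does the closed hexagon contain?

2039

By the shoelace formula, twice the signed area is |[13·15 − 35·(-27)] + [35·19 − 26·15] + [26·45 − 17·19] + [17·28 − (-12)·45] + [(-12)·(-14) − (-8)·28] + [(-8)·(-27) − 13·(-14)]| = 4068, so the area is 2034.
Summing gcd(|Δx|,|Δy|) over the edges gives the boundary count: gcd(22,42) + gcd(9,4) + gcd(9,26) + gcd(29,17) + gcd(4,42) + gcd(21,13) = 2+1+1+1+2+1 = 8.
Pick's theorem gives I = A − B/2 + 1 = 2034 − 8/2 + 1 = 2031, so the closed region contains I + B = 2031 + 8 = 2039 lattice points.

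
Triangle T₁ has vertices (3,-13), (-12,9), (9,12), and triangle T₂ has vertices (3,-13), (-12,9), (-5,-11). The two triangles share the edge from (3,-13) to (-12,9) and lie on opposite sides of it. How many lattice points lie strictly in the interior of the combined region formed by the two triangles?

The union is the simple quadrilateral with vertices (3,-13), (9,12), (-12,9), (-5,-11) in order.
By the shoelace formula, twice the signed area is |[3·12 − 9·(-13)] + [9·9 − (-12)·12] + [(-12)·(-11) − (-5)·9] + [(-5)·(-13) − 3·(-11)]| = 653, so the area is 326.5.
Summing gcd(|Δx|,|Δy|) over the edges gives the boundary count: gcd(6,25) + gcd(21,3) + gcd(7,20) + gcd(8,2) = 1+3+1+2 = 7.
By Pick's theorem I = A − B/2 + 1 = 326.5 − 7/2 + 1 = 324.

324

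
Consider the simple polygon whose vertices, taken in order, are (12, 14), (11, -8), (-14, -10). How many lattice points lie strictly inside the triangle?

The shoelace formula gives twice the area as |[12·(-8) − 11·14] + [11·(-10) − (-14)·(-8)] + [(-14)·14 − 12·(-10)]| = 548, so the area is 274.
Along each edge there are gcd(|Δx|,|Δy|)+1 lattice points, so counting each shared vertex once the boundary has gcd(1,22) + gcd(25,2) + gcd(26,24) = 1+1+2 = 4.
Pick's theorem gives I = A − B/2 + 1 = 274 − 4/2 + 1 = 273.

273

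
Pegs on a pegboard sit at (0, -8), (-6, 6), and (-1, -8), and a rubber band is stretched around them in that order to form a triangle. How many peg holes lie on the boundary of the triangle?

4

Along each edge there are gcd(|Δx|,|Δy|)+1 lattice points, so counting each shared vertex once the boundary has gcd(6,14) + gcd(5,14) + gcd(1,0) = 2+1+1 = 4.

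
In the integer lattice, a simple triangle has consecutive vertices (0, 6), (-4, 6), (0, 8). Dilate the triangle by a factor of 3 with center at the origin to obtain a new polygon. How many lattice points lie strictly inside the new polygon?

25

The shoelace formula gives twice the area as |(0·6 − (-4)·6) + ((-4)·8 − 0·6) + (0·6 − 0·8)| = 8, so the area is 4.
The number of boundary lattice points is Σ gcd(|Δx|,|Δy|) = gcd(4,0) + gcd(4,2) + gcd(0,2) = 4+2+2 = 8.
Scaling by 3 multiplies the area by 3² = 9 (so the new area is 36) and multiplies the boundary lattice-point count by 3, giving 24.
By Pick's theorem, the interior count of the dilated polygon is 36 − 24/2 + 1 = 25.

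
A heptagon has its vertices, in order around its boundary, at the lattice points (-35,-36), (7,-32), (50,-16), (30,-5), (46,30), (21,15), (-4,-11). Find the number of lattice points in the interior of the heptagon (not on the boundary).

Using the shoelace formula, 2A = |[(-35)·(-32) − 7·(-36)] + [7·(-16) − 50·(-32)] + [50·(-5) − 30·(-16)] + [30·30 − 46·(-5)] + [46·15 − 21·30] + [21·(-11) − (-4)·15] + [(-4)·(-36) − (-35)·(-11)]| = 3868, so the area is 1934.
Along each edge there are gcd(|Δx|,|Δy|)+1 lattice points, so counting each shared vertex once the boundary has gcd(42,4) + gcd(43,16) + gcd(20,11) + gcd(16,35) + gcd(25,15) + gcd(25,26) + gcd(31,25) = 2+1+1+1+5+1+1 = 12.
Pick's theorem gives I = A − B/2 + 1 = 1934 − 12/2 + 1 = 1929.

1929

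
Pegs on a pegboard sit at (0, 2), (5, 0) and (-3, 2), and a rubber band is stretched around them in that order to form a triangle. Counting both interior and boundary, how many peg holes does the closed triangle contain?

7

By the shoelace formula, twice the signed area is |(0·0 − 5·2) + (5·2 − (-3)·0) + ((-3)·2 − 0·2)| = 6, so the area is 3.
The number of boundary lattice points is Σ gcd(|Δx|,|Δy|) = gcd(5,2) + gcd(8,2) + gcd(3,0) = 1+2+3 = 6.
Pick's theorem gives I = A − B/2 + 1 = 3 − 6/2 + 1 = 1, so the closed region contains I + B = 1 + 6 = 7 lattice points.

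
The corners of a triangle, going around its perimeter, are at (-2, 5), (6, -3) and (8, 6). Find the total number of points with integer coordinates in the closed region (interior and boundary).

Using the shoelace formula, 2A = |[(-2)·(-3) − 6·5] + [6·6 − 8·(-3)] + [8·5 − (-2)·6]| = 88, so the area is 44.
Along each edge there are gcd(|Δx|,|Δy|)+1 lattice points, so counting each shared vertex once the boundary has gcd(8,8) + gcd(2,9) + gcd(10,1) = 8+1+1 = 10.
Pick's theorem gives I = A − B/2 + 1 = 44 − 10/2 + 1 = 40, so the closed region contains I + B = 40 + 10 = 50 lattice points.

50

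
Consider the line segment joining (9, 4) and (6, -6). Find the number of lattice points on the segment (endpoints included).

2

The number of lattice points on a segment between lattice points is gcd(|Δx|,|Δy|) + 1 = gcd(3,10) + 1 = 1 + 1 = 2.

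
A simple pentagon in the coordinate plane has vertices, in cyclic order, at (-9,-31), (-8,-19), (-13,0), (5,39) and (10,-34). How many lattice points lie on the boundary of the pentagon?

The number of boundary lattice points is Σ gcd(|Δx|,|Δy|) = gcd(1,12) + gcd(5,19) + gcd(18,39) + gcd(5,73) + gcd(19,3) = 1+1+3+1+1 = 7.

7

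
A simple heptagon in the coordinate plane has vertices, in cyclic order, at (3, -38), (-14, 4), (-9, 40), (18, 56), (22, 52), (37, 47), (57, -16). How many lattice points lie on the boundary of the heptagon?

15

Summing gcd(|Δx|,|Δy|) over the edges gives the boundary count: gcd(17,42) + gcd(5,36) + gcd(27,16) + gcd(4,4) + gcd(15,5) + gcd(20,63) + gcd(54,22) = 1+1+1+4+5+1+2 = 15.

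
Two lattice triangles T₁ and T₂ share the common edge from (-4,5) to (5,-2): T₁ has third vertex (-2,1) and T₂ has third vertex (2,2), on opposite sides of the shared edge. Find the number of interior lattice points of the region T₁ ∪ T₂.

The union is the simple quadrilateral with vertices (-4,5), (-2,1), (5,-2), (2,2) in order.
Using the shoelace formula, 2A = |((-4)·1 − (-2)·5) + ((-2)·(-2) − 5·1) + (5·2 − 2·(-2)) + (2·5 − (-4)·2)| = 37, so the area is 37/2.
Summing gcd(|Δx|,|Δy|) over the edges gives the boundary count: gcd(2,4) + gcd(7,3) + gcd(3,4) + gcd(6,3) = 2+1+1+3 = 7.
By Pick's theorem I = A − B/2 + 1 = 37/2 − 7/2 + 1 = 16.

16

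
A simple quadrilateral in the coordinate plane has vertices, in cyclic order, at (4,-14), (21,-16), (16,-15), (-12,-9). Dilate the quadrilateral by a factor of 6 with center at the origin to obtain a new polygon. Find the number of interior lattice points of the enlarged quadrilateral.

904

By the shoelace formula, twice the signed area is |[4·(-16) − 21·(-14)] + [21·(-15) − 16·(-16)] + [16·(-9) − (-12)·(-15)] + [(-12)·(-14) − 4·(-9)]| = 51, so the area is 51/2.
The number of boundary lattice points is Σ gcd(|Δx|,|Δy|) = gcd(17,2) + gcd(5,1) + gcd(28,6) + gcd(16,5) = 1+1+2+1 = 5.
Scaling by 6 multiplies the area by 6² = 36 (so the new area is 918) and multiplies the boundary lattice-point count by 6, giving 30.
By Pick's theorem, the interior count of the dilated polygon is 918 − 30/2 + 1 = 904.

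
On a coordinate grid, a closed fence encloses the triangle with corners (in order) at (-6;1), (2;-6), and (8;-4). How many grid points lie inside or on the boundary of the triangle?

32

Using the shoelace formula, 2A = |((-6)·(-6) − 2·1) + (2·(-4) − 8·(-6)) + (8·1 − (-6)·(-4))| = 58, so the area is 29.
Along each edge there are gcd(|Δx|,|Δy|)+1 lattice points, so counting each shared vertex once the boundary has gcd(8,7) + gcd(6,2) + gcd(14,5) = 1+2+1 = 4.
Pick's theorem gives I = A − B/2 + 1 = 29 − 4/2 + 1 = 28, so the closed region contains I + B = 28 + 4 = 32 lattice points.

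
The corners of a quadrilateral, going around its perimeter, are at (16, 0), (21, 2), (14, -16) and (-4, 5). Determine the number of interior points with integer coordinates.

199

Using the shoelace formula, 2A = |[16·2 − 21·0] + [21·(-16) − 14·2] + [14·5 − (-4)·(-16)] + [(-4)·0 − 16·5]| = 406, so the area is 203.
The number of boundary lattice points is Σ gcd(|Δx|,|Δy|) = gcd(5,2) + gcd(7,18) + gcd(18,21) + gcd(20,5) = 1+1+3+5 = 10.
Pick's theorem gives I = A − B/2 + 1 = 203 − 10/2 + 1 = 199.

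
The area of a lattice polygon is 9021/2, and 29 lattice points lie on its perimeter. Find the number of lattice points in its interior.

4497

Pick's theorem A = I + B/2 − 1 rearranges to I = A − B/2 + 1 = 9021/2 − 29/2 + 1 = 4497.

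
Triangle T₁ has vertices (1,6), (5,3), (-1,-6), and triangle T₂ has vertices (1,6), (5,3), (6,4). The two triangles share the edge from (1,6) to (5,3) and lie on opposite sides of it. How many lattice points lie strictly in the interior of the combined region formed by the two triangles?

28

The union is the simple quadrilateral with vertices (1,6), (-1,-6), (5,3), (6,4) in order.
Using the shoelace formula, 2A = |(1·(-6) − (-1)·6) + ((-1)·3 − 5·(-6)) + (5·4 − 6·3) + (6·6 − 1·4)| = 61, so the area is 30.5.
Along each edge there are gcd(|Δx|,|Δy|)+1 lattice points, so counting each shared vertex once the boundary has gcd(2,12) + gcd(6,9) + gcd(1,1) + gcd(5,2) = 2+3+1+1 = 7.
By Pick's theorem I = A − B/2 + 1 = 30.5 − 7/2 + 1 = 28.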